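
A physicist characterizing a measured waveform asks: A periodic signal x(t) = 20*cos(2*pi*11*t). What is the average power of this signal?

Average power of A*cos(wt) is A^2/2.
P = 20^2 / 2 = 400/2 = 200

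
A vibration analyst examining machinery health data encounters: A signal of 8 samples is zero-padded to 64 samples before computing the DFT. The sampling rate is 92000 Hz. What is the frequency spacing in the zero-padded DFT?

Original DFT: N = 8, resolution = f_s/N = 92000/8 = 11500 Hz
Zero-padded DFT: N = 64, resolution = f_s/N = 92000/64 = 2875/2 Hz
Zero-padding interpolates the spectrum (finer frequency grid)
but does NOT improve the true spectral resolution (ability to resolve close frequencies).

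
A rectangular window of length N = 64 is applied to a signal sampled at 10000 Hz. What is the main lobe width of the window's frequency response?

For a rectangular window of length N,
the main lobe width in frequency is 2*f_s/N.
= 2*10000/64 = 625/2 Hz
This determines the minimum frequency separation for resolving two sinusoids.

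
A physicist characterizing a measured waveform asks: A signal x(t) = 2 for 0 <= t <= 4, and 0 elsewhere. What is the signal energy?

Energy = integral of |x(t)|^2 dt over the signal duration
= 2^2 * 4 = 4 * 4 = 16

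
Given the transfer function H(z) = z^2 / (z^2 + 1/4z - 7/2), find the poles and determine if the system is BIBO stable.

Poles are roots of the denominator: z^2 + 1/4z - 7/2 = 0.
Quadratic formula: z = [-(1/4) +/- sqrt((1/4)^2 - 4*(-7/2))] / 2
Discriminant = 1/16 + 14 = 225/16; sqrt = 15/4.
z = (-1/4 +/- 15/4) / 2 => z = 7/4 or z = -2.
|p1| = 2, |p2| = 7/4.
For BIBO stability, all poles must lie inside the unit circle (|p| < 1).
System is UNSTABLE since at least one |p| >= 1.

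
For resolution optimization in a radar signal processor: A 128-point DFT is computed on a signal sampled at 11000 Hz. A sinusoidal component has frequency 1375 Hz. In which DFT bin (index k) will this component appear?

DFT frequency resolution = f_s/N = 11000/128 = 1375/16 Hz
Bin index k = f_signal / resolution = 1375 / 1375/16 = 16
The signal frequency 1375 Hz falls in DFT bin k = 16.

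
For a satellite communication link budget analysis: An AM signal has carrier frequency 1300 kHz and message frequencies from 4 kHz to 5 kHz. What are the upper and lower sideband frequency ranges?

Upper sideband (USB) = fc + [fm_low, fm_high] = 1300 + [4, 5] = [1304, 1305] kHz
Lower sideband (LSB) = fc - [fm_high, fm_low] = 1300 - [5, 4] = [1295, 1296] kHz
Total occupied spectrum: 1295 kHz to 1305 kHz (plus carrier at 1300 kHz)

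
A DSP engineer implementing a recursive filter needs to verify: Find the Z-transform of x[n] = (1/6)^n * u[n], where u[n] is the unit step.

The Z-transform of a^n * u[n] is z/(z-a) for |z| > |a|.
Here a = 1/6, so X(z) = z/(z - (1/6)) = 6z/(6z - 1)
ROC: |z| > 1/6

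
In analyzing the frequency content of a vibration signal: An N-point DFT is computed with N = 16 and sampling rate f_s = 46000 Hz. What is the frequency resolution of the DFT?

DFT frequency resolution = f_s / N
= 46000 / 16 = 2875 Hz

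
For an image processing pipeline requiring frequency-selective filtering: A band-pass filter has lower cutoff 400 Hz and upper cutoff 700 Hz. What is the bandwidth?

Bandwidth = f_high - f_low
= 700 Hz - 400 Hz = 300 Hz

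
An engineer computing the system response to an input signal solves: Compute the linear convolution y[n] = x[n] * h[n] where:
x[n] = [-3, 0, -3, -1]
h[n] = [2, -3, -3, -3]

y[n] = sum_k x[k]*h[n-k]. Output length = len(x) + len(h) - 1 = 4 + 4 - 1 = 7.
y[0] = -3*2 = -6
y[1] = 0*2 + -3*-3 = 9
y[2] = -3*2 + 0*-3 + -3*-3 = 3
y[3] = -1*2 + -3*-3 + 0*-3 + -3*-3 = 16
y[4] = -1*-3 + -3*-3 + 0*-3 = 12
y[5] = -1*-3 + -3*-3 = 12
y[6] = -1*-3 = 3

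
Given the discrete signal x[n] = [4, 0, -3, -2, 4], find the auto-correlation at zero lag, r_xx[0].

The auto-correlation at zero lag r_xx[0] equals the signal energy.
r_xx[0] = sum of x[n]^2 = 4^2 + 0^2 + (-3)^2 + (-2)^2 + 4^2
= 16 + 0 + 9 + 4 + 16 = 45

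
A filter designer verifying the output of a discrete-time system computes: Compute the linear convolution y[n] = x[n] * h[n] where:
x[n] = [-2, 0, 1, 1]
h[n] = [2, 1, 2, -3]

y[n] = sum_k x[k]*h[n-k]. Output length = len(x) + len(h) - 1 = 4 + 4 - 1 = 7.
y[0] = -2*2 = -4
y[1] = 0*2 + -2*1 = -2
y[2] = 1*2 + 0*1 + -2*2 = -2
y[3] = 1*2 + 1*1 + 0*2 + -2*-3 = 9
y[4] = 1*1 + 1*2 + 0*-3 = 3
y[5] = 1*2 + 1*-3 = -1
y[6] = 1*-3 = -3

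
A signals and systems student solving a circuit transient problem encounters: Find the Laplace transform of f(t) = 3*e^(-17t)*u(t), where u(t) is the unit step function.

Standard Laplace transform pair:
e^(-at)*u(t) <-> 1/(s+a)
With a = 17: L{3*e^(-17t)*u(t)} = 3/(s+17), ROC: Re(s) > -17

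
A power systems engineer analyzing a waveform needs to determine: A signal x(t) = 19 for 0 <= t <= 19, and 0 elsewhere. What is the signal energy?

Energy = integral of |x(t)|^2 dt over the signal duration
= 19^2 * 19 = 361 * 19 = 6859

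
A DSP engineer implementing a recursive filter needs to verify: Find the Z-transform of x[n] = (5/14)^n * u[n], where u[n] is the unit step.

The Z-transform of a^n * u[n] is z/(z-a) for |z| > |a|.
Here a = 5/14, so X(z) = z/(z - (5/14)) = 14z/(14z - 5)
ROC: |z| > 5/14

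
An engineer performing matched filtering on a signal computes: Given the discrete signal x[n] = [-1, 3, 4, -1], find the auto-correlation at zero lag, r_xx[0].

The auto-correlation at zero lag r_xx[0] equals the signal energy.
r_xx[0] = sum of x[n]^2 = (-1)^2 + 3^2 + 4^2 + (-1)^2
= 1 + 9 + 16 + 1 = 27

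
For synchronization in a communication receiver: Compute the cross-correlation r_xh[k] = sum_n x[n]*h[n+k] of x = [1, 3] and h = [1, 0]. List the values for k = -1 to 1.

Both sequences indexed from 0 and zero outside their support.
Lags with overlap: k = -1 to 1.
  r_xh[-1] = x[1]*h[0] = 3
  r_xh[0] = x[0]*h[0] + x[1]*h[1] = 1
  r_xh[1] = x[0]*h[1] = 0
r_xh = [3, 1, 0] (for k = -1, ..., 1)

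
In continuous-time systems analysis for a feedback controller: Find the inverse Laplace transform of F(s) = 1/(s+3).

Standard pair: k/(s+a) <-> k*e^(-at)*u(t)
With k=1, a=3: f(t) = e^(-3t)*u(t)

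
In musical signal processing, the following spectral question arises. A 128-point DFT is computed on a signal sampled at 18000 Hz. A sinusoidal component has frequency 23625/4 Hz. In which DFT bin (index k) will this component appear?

DFT frequency resolution = f_s/N = 18000/128 = 1125/8 Hz
Bin index k = f_signal / resolution = 23625/4 / 1125/8 = 42
The signal frequency 23625/4 Hz falls in DFT bin k = 42.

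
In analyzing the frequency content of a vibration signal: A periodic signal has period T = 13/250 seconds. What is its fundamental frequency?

The fundamental frequency is the reciprocal of the period.
f = 1/T = 1/(13/250) = 250/13 Hz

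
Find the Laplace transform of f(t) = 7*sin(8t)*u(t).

Standard pair: sin(wt)*u(t) <-> w/(s^2+w^2)
With w = 8: L{7*sin(8t)*u(t)} = 56/(s^2+64)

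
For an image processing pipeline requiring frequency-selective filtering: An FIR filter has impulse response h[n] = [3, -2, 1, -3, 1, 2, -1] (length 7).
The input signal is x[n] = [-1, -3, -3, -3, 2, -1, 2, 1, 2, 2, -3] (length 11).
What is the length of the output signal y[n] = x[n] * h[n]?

For linear convolution, the output length is:
len(y) = len(x) + len(h) - 1 = 11 + 7 - 1 = 17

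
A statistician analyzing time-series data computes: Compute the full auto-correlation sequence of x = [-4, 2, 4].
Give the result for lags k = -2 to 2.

r_xx[k] = sum_m x[m]*x[m+k], indexed from 0, for k = -2 to 2:
  r_xx[-2] = x[2]*x[0] = -16
  r_xx[-1] = x[1]*x[0] + x[2]*x[1] = 0
  r_xx[0] = x[0]*x[0] + x[1]*x[1] + x[2]*x[2] = 36
  r_xx[1] = x[0]*x[1] + x[1]*x[2] = 0
  r_xx[2] = x[0]*x[2] = -16
r_xx = [-16, 0, 36, 0, -16]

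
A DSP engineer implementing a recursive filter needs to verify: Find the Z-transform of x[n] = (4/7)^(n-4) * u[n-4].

Time-shifting property: if X(z) = Z{x[n]}, then Z{x[n-d]} = z^(-d) * X(z)
X(z) = z/(z - 4/7) for x[n] = (4/7)^n * u[n]
Z{x[n-4]} = z^(-4) * z/(z - 4/7) = z^(-3)/(z - 4/7)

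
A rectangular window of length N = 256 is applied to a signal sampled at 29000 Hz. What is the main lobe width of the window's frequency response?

For a rectangular window of length N,
the main lobe width in frequency is 2*f_s/N.
= 2*29000/256 = 3625/16 Hz
This determines the minimum frequency separation for resolving two sinusoids.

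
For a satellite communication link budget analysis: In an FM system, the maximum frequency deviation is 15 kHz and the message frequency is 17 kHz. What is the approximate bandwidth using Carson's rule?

Carson's rule: BW = 2*(delta_f + f_m)
= 2*(15 + 17) kHz = 64 kHz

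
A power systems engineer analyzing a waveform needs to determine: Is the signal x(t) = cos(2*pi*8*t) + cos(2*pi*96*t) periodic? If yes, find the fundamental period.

f1 = 8 Hz, f2 = 96 Hz
Period T1 = 1/8, T2 = 1/96
Ratio T1/T2 = 96/8, which is rational.
The signal is periodic with fundamental period T = 1/GCD(8,96) = 1/8 s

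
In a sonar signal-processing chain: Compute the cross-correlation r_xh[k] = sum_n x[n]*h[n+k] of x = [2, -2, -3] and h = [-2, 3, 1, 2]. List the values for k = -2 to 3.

Both sequences indexed from 0 and zero outside their support.
Lags with overlap: k = -2 to 3.
  r_xh[-2] = x[2]*h[0] = 6
  r_xh[-1] = x[1]*h[0] + x[2]*h[1] = -5
  r_xh[0] = x[0]*h[0] + x[1]*h[1] + x[2]*h[2] = -13
  r_xh[1] = x[0]*h[1] + x[1]*h[2] + x[2]*h[3] = -2
  r_xh[2] = x[0]*h[2] + x[1]*h[3] = -2
  r_xh[3] = x[0]*h[3] = 4
r_xh = [6, -5, -13, -2, -2, 4] (for k = -2, ..., 3)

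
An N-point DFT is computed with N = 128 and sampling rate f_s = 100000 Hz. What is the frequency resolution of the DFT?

DFT frequency resolution = f_s / N
= 100000 / 128 = 3125/4 Hz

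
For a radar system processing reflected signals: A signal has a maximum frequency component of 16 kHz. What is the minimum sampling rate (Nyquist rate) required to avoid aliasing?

By the Nyquist-Shannon sampling theorem,
the minimum sampling rate (Nyquist rate) must be at least 2 * f_max.
Nyquist rate = 2 * 16 kHz = 32 kHz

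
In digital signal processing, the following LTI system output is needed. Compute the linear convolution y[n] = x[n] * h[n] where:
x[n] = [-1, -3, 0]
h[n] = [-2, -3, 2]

y[n] = sum_k x[k]*h[n-k]. Output length = len(x) + len(h) - 1 = 3 + 3 - 1 = 5.
y[0] = -1*-2 = 2
y[1] = -3*-2 + -1*-3 = 9
y[2] = 0*-2 + -3*-3 + -1*2 = 7
y[3] = 0*-3 + -3*2 = -6
y[4] = 0*2 = 0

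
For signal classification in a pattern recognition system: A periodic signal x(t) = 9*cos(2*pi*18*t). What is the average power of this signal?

Average power of A*cos(wt) is A^2/2.
P = 9^2 / 2 = 81/2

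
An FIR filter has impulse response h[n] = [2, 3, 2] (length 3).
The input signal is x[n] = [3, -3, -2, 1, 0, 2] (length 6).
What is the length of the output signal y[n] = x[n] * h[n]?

For linear convolution, the output length is:
len(y) = len(x) + len(h) - 1 = 6 + 3 - 1 = 8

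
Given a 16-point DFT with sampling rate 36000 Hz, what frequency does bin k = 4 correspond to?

The frequency of DFT bin k is: f_k = k * f_s / N
f_4 = 4 * 36000 / 16 = 9000 Hz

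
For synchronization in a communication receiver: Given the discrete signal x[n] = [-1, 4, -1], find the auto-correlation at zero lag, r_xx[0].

The auto-correlation at zero lag r_xx[0] equals the signal energy.
r_xx[0] = sum of x[n]^2 = (-1)^2 + 4^2 + (-1)^2
= 1 + 16 + 1 = 18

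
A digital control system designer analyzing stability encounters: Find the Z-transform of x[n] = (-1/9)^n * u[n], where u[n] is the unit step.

The Z-transform of a^n * u[n] is z/(z-a) for |z| > |a|.
Here a = -1/9, so X(z) = z/(z - (-1/9)) = 9z/(9z + 1)
ROC: |z| > 1/9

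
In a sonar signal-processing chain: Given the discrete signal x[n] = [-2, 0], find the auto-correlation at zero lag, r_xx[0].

The auto-correlation at zero lag r_xx[0] equals the signal energy.
r_xx[0] = sum of x[n]^2 = (-2)^2 + 0^2
= 4 + 0 = 4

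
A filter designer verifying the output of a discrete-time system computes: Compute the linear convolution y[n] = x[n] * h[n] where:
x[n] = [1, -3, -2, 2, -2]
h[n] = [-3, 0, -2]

y[n] = sum_k x[k]*h[n-k]. Output length = len(x) + len(h) - 1 = 5 + 3 - 1 = 7.
y[0] = 1*-3 = -3
y[1] = -3*-3 + 1*0 = 9
y[2] = -2*-3 + -3*0 + 1*-2 = 4
y[3] = 2*-3 + -2*0 + -3*-2 = 0
y[4] = -2*-3 + 2*0 + -2*-2 = 10
y[5] = -2*0 + 2*-2 = -4
y[6] = -2*-2 = 4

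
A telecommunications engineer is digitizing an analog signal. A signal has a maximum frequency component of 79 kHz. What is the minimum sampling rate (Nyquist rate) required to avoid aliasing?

By the Nyquist-Shannon sampling theorem,
the minimum sampling rate (Nyquist rate) must be at least 2 * f_max.
Nyquist rate = 2 * 79 kHz = 158 kHz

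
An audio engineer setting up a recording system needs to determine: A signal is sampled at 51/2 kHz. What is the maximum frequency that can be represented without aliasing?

The maximum frequency that can be represented without aliasing
is the Nyquist frequency: f_max = f_s / 2 = 51/2 kHz / 2 = 51/4 kHz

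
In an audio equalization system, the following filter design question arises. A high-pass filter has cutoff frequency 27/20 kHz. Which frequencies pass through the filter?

A high-pass filter passes all frequencies above the cutoff frequency 27/20 kHz and attenuates lower frequencies.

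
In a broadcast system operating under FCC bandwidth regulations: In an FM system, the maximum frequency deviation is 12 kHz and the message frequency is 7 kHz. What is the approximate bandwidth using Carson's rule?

Carson's rule: BW = 2*(delta_f + f_m)
= 2*(12 + 7) kHz = 38 kHz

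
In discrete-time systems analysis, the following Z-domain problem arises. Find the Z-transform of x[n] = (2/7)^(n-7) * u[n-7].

Time-shifting property: if X(z) = Z{x[n]}, then Z{x[n-d]} = z^(-d) * X(z)
X(z) = z/(z - 2/7) for x[n] = (2/7)^n * u[n]
Z{x[n-7]} = z^(-7) * z/(z - 2/7) = z^(-6)/(z - 2/7)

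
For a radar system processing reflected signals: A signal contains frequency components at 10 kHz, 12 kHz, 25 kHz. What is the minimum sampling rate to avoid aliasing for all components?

The highest frequency component is f_max = 25 kHz.
Nyquist rate = 2 * f_max = 2 * 25 kHz = 50 kHz.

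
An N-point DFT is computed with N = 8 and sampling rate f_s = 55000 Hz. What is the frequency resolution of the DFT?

DFT frequency resolution = f_s / N
= 55000 / 8 = 6875 Hz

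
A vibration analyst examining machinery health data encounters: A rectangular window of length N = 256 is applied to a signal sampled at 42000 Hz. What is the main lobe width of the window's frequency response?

For a rectangular window of length N,
the main lobe width in frequency is 2*f_s/N.
= 2*42000/256 = 2625/8 Hz
This determines the minimum frequency separation for resolving two sinusoids.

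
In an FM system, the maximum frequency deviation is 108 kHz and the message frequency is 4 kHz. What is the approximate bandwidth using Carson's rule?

Carson's rule: BW = 2*(delta_f + f_m)
= 2*(108 + 4) kHz = 224 kHz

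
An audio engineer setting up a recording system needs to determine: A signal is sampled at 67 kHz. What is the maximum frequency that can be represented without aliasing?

The maximum frequency that can be represented without aliasing
is the Nyquist frequency: f_max = f_s / 2 = 67 kHz / 2 = 67/2 kHz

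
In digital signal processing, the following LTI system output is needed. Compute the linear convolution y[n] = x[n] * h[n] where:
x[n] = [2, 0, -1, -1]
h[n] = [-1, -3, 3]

y[n] = sum_k x[k]*h[n-k]. Output length = len(x) + len(h) - 1 = 4 + 3 - 1 = 6.
y[0] = 2*-1 = -2
y[1] = 0*-1 + 2*-3 = -6
y[2] = -1*-1 + 0*-3 + 2*3 = 7
y[3] = -1*-1 + -1*-3 + 0*3 = 4
y[4] = -1*-3 + -1*3 = 0
y[5] = -1*3 = -3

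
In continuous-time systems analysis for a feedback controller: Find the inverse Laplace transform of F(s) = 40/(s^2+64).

Standard pair: w/(s^2+w^2) <-> sin(wt)*u(t)
Recognize w^2 = 64, so w = 8; numerator 40 = 5*8.
f(t) = 5*sin(8t)*u(t)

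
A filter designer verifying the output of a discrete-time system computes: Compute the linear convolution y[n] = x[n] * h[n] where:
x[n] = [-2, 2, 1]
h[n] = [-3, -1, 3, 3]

y[n] = sum_k x[k]*h[n-k]. Output length = len(x) + len(h) - 1 = 3 + 4 - 1 = 6.
y[0] = -2*-3 = 6
y[1] = 2*-3 + -2*-1 = -4
y[2] = 1*-3 + 2*-1 + -2*3 = -11
y[3] = 1*-1 + 2*3 + -2*3 = -1
y[4] = 1*3 + 2*3 = 9
y[5] = 1*3 = 3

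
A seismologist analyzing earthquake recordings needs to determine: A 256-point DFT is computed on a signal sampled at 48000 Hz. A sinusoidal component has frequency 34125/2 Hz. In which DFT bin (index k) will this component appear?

DFT frequency resolution = f_s/N = 48000/256 = 375/2 Hz
Bin index k = f_signal / resolution = 34125/2 / 375/2 = 91
The signal frequency 34125/2 Hz falls in DFT bin k = 91.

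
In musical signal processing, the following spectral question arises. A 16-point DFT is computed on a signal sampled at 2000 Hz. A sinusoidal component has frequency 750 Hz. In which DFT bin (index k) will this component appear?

DFT frequency resolution = f_s/N = 2000/16 = 125 Hz
Bin index k = f_signal / resolution = 750 / 125 = 6
The signal frequency 750 Hz falls in DFT bin k = 6.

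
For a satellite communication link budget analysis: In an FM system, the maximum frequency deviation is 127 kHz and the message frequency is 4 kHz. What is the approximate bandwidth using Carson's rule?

Carson's rule: BW = 2*(delta_f + f_m)
= 2*(127 + 4) kHz = 262 kHz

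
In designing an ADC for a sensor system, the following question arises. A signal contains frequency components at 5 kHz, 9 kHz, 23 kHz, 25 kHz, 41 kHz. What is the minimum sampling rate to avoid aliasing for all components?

The highest frequency component is f_max = 41 kHz.
Nyquist rate = 2 * f_max = 2 * 41 kHz = 82 kHz.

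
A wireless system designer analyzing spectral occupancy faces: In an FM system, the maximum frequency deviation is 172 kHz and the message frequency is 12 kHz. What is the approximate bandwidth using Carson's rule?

Carson's rule: BW = 2*(delta_f + f_m)
= 2*(172 + 12) kHz = 368 kHz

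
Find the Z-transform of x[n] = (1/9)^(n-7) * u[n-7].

Time-shifting property: if X(z) = Z{x[n]}, then Z{x[n-d]} = z^(-d) * X(z)
X(z) = z/(z - 1/9) for x[n] = (1/9)^n * u[n]
Z{x[n-7]} = z^(-7) * z/(z - 1/9) = z^(-6)/(z - 1/9)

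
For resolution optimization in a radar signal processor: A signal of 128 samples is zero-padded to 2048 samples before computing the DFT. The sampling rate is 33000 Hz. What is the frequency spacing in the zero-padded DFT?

Original DFT: N = 128, resolution = f_s/N = 33000/128 = 4125/16 Hz
Zero-padded DFT: N = 2048, resolution = f_s/N = 33000/2048 = 4125/256 Hz
Zero-padding interpolates the spectrum (finer frequency grid)
but does NOT improve the true spectral resolution (ability to resolve close frequencies).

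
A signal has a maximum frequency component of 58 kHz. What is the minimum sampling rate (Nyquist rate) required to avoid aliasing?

By the Nyquist-Shannon sampling theorem,
the minimum sampling rate (Nyquist rate) must be at least 2 * f_max.
Nyquist rate = 2 * 58 kHz = 116 kHz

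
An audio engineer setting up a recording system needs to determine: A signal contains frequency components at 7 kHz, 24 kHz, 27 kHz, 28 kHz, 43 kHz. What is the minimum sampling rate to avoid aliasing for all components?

The highest frequency component is f_max = 43 kHz.
Nyquist rate = 2 * f_max = 2 * 43 kHz = 86 kHz.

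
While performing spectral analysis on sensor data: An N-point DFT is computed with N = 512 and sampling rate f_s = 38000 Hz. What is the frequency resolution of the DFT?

DFT frequency resolution = f_s / N
= 38000 / 512 = 2375/32 Hz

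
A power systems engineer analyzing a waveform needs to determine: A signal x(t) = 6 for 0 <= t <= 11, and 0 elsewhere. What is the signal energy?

Energy = integral of |x(t)|^2 dt over the signal duration
= 6^2 * 11 = 36 * 11 = 396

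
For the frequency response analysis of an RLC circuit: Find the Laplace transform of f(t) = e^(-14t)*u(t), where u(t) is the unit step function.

Standard Laplace transform pair:
e^(-at)*u(t) <-> 1/(s+a)
With a = 14: L{e^(-14t)*u(t)} = 1/(s+14), ROC: Re(s) > -14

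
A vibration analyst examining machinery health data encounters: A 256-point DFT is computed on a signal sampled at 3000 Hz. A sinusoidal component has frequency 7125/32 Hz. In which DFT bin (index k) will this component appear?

DFT frequency resolution = f_s/N = 3000/256 = 375/32 Hz
Bin index k = f_signal / resolution = 7125/32 / 375/32 = 19
The signal frequency 7125/32 Hz falls in DFT bin k = 19.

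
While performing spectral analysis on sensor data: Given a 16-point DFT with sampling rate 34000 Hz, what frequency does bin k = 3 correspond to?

The frequency of DFT bin k is: f_k = k * f_s / N
f_3 = 3 * 34000 / 16 = 6375 Hz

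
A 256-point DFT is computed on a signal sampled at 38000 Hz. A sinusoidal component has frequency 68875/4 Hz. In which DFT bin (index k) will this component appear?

DFT frequency resolution = f_s/N = 38000/256 = 2375/16 Hz
Bin index k = f_signal / resolution = 68875/4 / 2375/16 = 116
The signal frequency 68875/4 Hz falls in DFT bin k = 116.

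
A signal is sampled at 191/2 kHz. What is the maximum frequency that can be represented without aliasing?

The maximum frequency that can be represented without aliasing
is the Nyquist frequency: f_max = f_s / 2 = 191/2 kHz / 2 = 191/4 kHz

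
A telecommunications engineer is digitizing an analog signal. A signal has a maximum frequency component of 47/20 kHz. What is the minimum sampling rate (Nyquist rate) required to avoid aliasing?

By the Nyquist-Shannon sampling theorem,
the minimum sampling rate (Nyquist rate) must be at least 2 * f_max.
Nyquist rate = 2 * 47/20 kHz = 47/10 kHz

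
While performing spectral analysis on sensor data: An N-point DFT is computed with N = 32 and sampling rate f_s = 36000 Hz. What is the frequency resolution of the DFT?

DFT frequency resolution = f_s / N
= 36000 / 32 = 1125 Hz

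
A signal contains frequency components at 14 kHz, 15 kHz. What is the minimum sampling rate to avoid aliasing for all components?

The highest frequency component is f_max = 15 kHz.
Nyquist rate = 2 * f_max = 2 * 15 kHz = 30 kHz.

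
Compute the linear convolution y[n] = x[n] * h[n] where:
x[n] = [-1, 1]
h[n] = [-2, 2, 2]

y[n] = sum_k x[k]*h[n-k]. Output length = len(x) + len(h) - 1 = 2 + 3 - 1 = 4.
y[0] = -1*-2 = 2
y[1] = 1*-2 + -1*2 = -4
y[2] = 1*2 + -1*2 = 0
y[3] = 1*2 = 2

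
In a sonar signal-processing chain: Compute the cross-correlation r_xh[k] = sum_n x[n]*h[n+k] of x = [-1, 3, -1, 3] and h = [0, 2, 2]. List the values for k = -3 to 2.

Both sequences indexed from 0 and zero outside their support.
Lags with overlap: k = -3 to 2.
  r_xh[-3] = x[3]*h[0] = 0
  r_xh[-2] = x[2]*h[0] + x[3]*h[1] = 6
  r_xh[-1] = x[1]*h[0] + x[2]*h[1] + x[3]*h[2] = 4
  r_xh[0] = x[0]*h[0] + x[1]*h[1] + x[2]*h[2] = 4
  r_xh[1] = x[0]*h[1] + x[1]*h[2] = 4
  r_xh[2] = x[0]*h[2] = -2
r_xh = [0, 6, 4, 4, 4, -2] (for k = -3, ..., 2)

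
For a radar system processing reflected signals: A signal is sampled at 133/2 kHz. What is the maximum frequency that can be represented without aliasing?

The maximum frequency that can be represented without aliasing
is the Nyquist frequency: f_max = f_s / 2 = 133/2 kHz / 2 = 133/4 kHz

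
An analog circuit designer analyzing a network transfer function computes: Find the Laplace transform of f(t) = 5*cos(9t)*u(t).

Standard pair: cos(wt)*u(t) <-> s/(s^2+w^2)
With w = 9: L{5*cos(9t)*u(t)} = 5s/(s^2+81)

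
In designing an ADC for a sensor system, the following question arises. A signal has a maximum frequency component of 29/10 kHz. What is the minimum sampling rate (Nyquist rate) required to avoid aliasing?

By the Nyquist-Shannon sampling theorem,
the minimum sampling rate (Nyquist rate) must be at least 2 * f_max.
Nyquist rate = 2 * 29/10 kHz = 29/5 kHz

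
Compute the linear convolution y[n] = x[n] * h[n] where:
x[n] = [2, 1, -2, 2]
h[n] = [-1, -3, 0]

y[n] = sum_k x[k]*h[n-k]. Output length = len(x) + len(h) - 1 = 4 + 3 - 1 = 6.
y[0] = 2*-1 = -2
y[1] = 1*-1 + 2*-3 = -7
y[2] = -2*-1 + 1*-3 + 2*0 = -1
y[3] = 2*-1 + -2*-3 + 1*0 = 4
y[4] = 2*-3 + -2*0 = -6
y[5] = 2*0 = 0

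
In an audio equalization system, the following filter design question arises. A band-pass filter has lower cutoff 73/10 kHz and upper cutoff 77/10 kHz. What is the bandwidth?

Bandwidth = f_high - f_low
= 77/10 kHz - 73/10 kHz = 2/5 kHz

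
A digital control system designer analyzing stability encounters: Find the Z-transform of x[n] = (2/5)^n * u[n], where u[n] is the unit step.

The Z-transform of a^n * u[n] is z/(z-a) for |z| > |a|.
Here a = 2/5, so X(z) = z/(z - (2/5)) = 5z/(5z - 2)
ROC: |z| > 2/5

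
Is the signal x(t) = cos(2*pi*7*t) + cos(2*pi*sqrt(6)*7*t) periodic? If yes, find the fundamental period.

f1 = 7 Hz, f2 = 7*sqrt(6) Hz
Ratio f2/f1 = sqrt(6), which is irrational.
Since the frequency ratio is irrational, no common period exists.
The signal is not periodic.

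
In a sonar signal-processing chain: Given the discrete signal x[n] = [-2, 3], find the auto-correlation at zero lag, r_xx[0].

The auto-correlation at zero lag r_xx[0] equals the signal energy.
r_xx[0] = sum of x[n]^2 = (-2)^2 + 3^2
= 4 + 9 = 13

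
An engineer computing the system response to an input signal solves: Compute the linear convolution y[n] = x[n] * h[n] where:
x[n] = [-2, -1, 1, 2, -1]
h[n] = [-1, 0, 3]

y[n] = sum_k x[k]*h[n-k]. Output length = len(x) + len(h) - 1 = 5 + 3 - 1 = 7.
y[0] = -2*-1 = 2
y[1] = -1*-1 + -2*0 = 1
y[2] = 1*-1 + -1*0 + -2*3 = -7
y[3] = 2*-1 + 1*0 + -1*3 = -5
y[4] = -1*-1 + 2*0 + 1*3 = 4
y[5] = -1*0 + 2*3 = 6
y[6] = -1*3 = -3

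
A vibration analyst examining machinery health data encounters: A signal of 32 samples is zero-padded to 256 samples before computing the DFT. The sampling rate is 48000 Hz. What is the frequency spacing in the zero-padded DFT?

Original DFT: N = 32, resolution = f_s/N = 48000/32 = 1500 Hz
Zero-padded DFT: N = 256, resolution = f_s/N = 48000/256 = 375/2 Hz
Zero-padding interpolates the spectrum (finer frequency grid)
but does NOT improve the true spectral resolution (ability to resolve close frequencies).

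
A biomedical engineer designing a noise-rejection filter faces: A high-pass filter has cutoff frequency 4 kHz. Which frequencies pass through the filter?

A high-pass filter passes all frequencies above the cutoff frequency 4 kHz and attenuates lower frequencies.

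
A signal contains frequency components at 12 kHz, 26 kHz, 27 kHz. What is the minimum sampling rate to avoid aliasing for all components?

The highest frequency component is f_max = 27 kHz.
Nyquist rate = 2 * f_max = 2 * 27 kHz = 54 kHz.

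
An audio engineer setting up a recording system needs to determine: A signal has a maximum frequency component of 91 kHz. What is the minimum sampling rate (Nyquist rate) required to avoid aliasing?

By the Nyquist-Shannon sampling theorem,
the minimum sampling rate (Nyquist rate) must be at least 2 * f_max.
Nyquist rate = 2 * 91 kHz = 182 kHz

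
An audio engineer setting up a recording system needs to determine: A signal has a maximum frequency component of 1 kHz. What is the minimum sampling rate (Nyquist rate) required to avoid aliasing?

By the Nyquist-Shannon sampling theorem,
the minimum sampling rate (Nyquist rate) must be at least 2 * f_max.
Nyquist rate = 2 * 1 kHz = 2 kHz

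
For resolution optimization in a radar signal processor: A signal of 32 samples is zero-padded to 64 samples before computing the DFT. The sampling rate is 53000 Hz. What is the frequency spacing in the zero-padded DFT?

Original DFT: N = 32, resolution = f_s/N = 53000/32 = 6625/4 Hz
Zero-padded DFT: N = 64, resolution = f_s/N = 53000/64 = 6625/8 Hz
Zero-padding interpolates the spectrum (finer frequency grid)
but does NOT improve the true spectral resolution (ability to resolve close frequencies).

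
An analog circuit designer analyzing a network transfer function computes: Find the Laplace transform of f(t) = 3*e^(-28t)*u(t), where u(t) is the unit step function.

Standard Laplace transform pair:
e^(-at)*u(t) <-> 1/(s+a)
With a = 28: L{3*e^(-28t)*u(t)} = 3/(s+28), ROC: Re(s) > -28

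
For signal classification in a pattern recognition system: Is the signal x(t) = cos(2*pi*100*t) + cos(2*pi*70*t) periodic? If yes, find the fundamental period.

f1 = 100 Hz, f2 = 70 Hz
Period T1 = 1/100, T2 = 1/70
Ratio T1/T2 = 70/100, which is rational.
The signal is periodic with fundamental period T = 1/GCD(100,70) = 1/10 s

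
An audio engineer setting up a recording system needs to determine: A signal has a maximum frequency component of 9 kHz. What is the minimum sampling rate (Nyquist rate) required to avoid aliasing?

By the Nyquist-Shannon sampling theorem,
the minimum sampling rate (Nyquist rate) must be at least 2 * f_max.
Nyquist rate = 2 * 9 kHz = 18 kHz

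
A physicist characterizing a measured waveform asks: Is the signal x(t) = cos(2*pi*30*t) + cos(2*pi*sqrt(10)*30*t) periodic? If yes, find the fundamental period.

f1 = 30 Hz, f2 = 30*sqrt(10) Hz
Ratio f2/f1 = sqrt(10), which is irrational.
Since the frequency ratio is irrational, no common period exists.
The signal is not periodic.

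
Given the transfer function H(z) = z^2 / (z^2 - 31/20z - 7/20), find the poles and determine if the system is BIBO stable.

Poles are roots of the denominator: z^2 - 31/20z - 7/20 = 0.
Quadratic formula: z = [-(-31/20) +/- sqrt((-31/20)^2 - 4*(-7/20))] / 2
Discriminant = 961/400 + 7/5 = 1521/400; sqrt = 39/20.
z = (31/20 +/- 39/20) / 2 => z = 7/4 or z = -1/5.
|p1| = 7/4, |p2| = 1/5.
For BIBO stability, all poles must lie inside the unit circle (|p| < 1).
System is UNSTABLE since at least one |p| >= 1.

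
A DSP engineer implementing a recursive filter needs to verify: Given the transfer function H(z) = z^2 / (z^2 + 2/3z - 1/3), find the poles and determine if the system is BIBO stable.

Poles are roots of the denominator: z^2 + 2/3z - 1/3 = 0.
Quadratic formula: z = [-(2/3) +/- sqrt((2/3)^2 - 4*(-1/3))] / 2
Discriminant = 4/9 + 4/3 = 16/9; sqrt = 4/3.
z = (-2/3 +/- 4/3) / 2 => z = 1/3 or z = -1.
|p1| = 1, |p2| = 1/3.
For BIBO stability, all poles must lie inside the unit circle (|p| < 1).
System is UNSTABLE since at least one |p| >= 1.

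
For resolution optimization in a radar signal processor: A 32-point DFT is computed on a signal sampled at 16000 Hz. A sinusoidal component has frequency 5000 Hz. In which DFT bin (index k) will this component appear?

DFT frequency resolution = f_s/N = 16000/32 = 500 Hz
Bin index k = f_signal / resolution = 5000 / 500 = 10
The signal frequency 5000 Hz falls in DFT bin k = 10.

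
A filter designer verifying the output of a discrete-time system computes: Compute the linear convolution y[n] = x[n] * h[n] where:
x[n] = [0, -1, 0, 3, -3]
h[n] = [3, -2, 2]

y[n] = sum_k x[k]*h[n-k]. Output length = len(x) + len(h) - 1 = 5 + 3 - 1 = 7.
y[0] = 0*3 = 0
y[1] = -1*3 + 0*-2 = -3
y[2] = 0*3 + -1*-2 + 0*2 = 2
y[3] = 3*3 + 0*-2 + -1*2 = 7
y[4] = -3*3 + 3*-2 + 0*2 = -15
y[5] = -3*-2 + 3*2 = 12
y[6] = -3*2 = -6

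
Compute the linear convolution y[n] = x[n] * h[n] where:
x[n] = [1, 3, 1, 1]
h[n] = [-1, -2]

y[n] = sum_k x[k]*h[n-k]. Output length = len(x) + len(h) - 1 = 4 + 2 - 1 = 5.
y[0] = 1*-1 = -1
y[1] = 3*-1 + 1*-2 = -5
y[2] = 1*-1 + 3*-2 = -7
y[3] = 1*-1 + 1*-2 = -3
y[4] = 1*-2 = -2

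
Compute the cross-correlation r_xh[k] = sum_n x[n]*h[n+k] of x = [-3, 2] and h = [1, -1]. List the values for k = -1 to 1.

Both sequences indexed from 0 and zero outside their support.
Lags with overlap: k = -1 to 1.
  r_xh[-1] = x[1]*h[0] = 2
  r_xh[0] = x[0]*h[0] + x[1]*h[1] = -5
  r_xh[1] = x[0]*h[1] = 3
r_xh = [2, -5, 3] (for k = -1, ..., 1)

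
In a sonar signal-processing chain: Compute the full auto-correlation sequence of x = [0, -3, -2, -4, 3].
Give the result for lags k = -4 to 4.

r_xx[k] = sum_m x[m]*x[m+k], indexed from 0, for k = -4 to 4:
  r_xx[-4] = x[4]*x[0] = 0
  r_xx[-3] = x[3]*x[0] + x[4]*x[1] = -9
  r_xx[-2] = x[2]*x[0] + x[3]*x[1] + x[4]*x[2] = 6
  r_xx[-1] = x[1]*x[0] + x[2]*x[1] + x[3]*x[2] + x[4]*x[3] = 2
  r_xx[0] = x[0]*x[0] + x[1]*x[1] + x[2]*x[2] + x[3]*x[3] + x[4]*x[4] = 38
  r_xx[1] = x[0]*x[1] + x[1]*x[2] + x[2]*x[3] + x[3]*x[4] = 2
  r_xx[2] = x[0]*x[2] + x[1]*x[3] + x[2]*x[4] = 6
  r_xx[3] = x[0]*x[3] + x[1]*x[4] = -9
  r_xx[4] = x[0]*x[4] = 0
r_xx = [0, -9, 6, 2, 38, 2, 6, -9, 0]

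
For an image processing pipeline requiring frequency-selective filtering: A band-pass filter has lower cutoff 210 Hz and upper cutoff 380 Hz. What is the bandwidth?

Bandwidth = f_high - f_low
= 380 Hz - 210 Hz = 170 Hz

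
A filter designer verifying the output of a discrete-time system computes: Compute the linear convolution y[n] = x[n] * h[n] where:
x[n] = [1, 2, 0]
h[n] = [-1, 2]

y[n] = sum_k x[k]*h[n-k]. Output length = len(x) + len(h) - 1 = 3 + 2 - 1 = 4.
y[0] = 1*-1 = -1
y[1] = 2*-1 + 1*2 = 0
y[2] = 0*-1 + 2*2 = 4
y[3] = 0*2 = 0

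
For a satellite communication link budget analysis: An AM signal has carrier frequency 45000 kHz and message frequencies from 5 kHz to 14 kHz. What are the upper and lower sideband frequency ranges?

Upper sideband (USB) = fc + [fm_low, fm_high] = 45000 + [5, 14] = [45005, 45014] kHz
Lower sideband (LSB) = fc - [fm_high, fm_low] = 45000 - [14, 5] = [44986, 44995] kHz
Total occupied spectrum: 44986 kHz to 45014 kHz (plus carrier at 45000 kHz)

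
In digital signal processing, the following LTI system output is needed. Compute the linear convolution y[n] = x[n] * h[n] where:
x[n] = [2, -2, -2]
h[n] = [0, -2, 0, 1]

y[n] = sum_k x[k]*h[n-k]. Output length = len(x) + len(h) - 1 = 3 + 4 - 1 = 6.
y[0] = 2*0 = 0
y[1] = -2*0 + 2*-2 = -4
y[2] = -2*0 + -2*-2 + 2*0 = 4
y[3] = -2*-2 + -2*0 + 2*1 = 6
y[4] = -2*0 + -2*1 = -2
y[5] = -2*1 = -2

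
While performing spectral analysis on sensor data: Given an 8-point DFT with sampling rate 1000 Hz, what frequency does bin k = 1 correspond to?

The frequency of DFT bin k is: f_k = k * f_s / N
f_1 = 1 * 1000 / 8 = 125 Hz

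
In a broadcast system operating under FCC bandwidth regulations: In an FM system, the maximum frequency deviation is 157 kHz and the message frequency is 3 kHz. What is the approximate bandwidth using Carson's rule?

Carson's rule: BW = 2*(delta_f + f_m)
= 2*(157 + 3) kHz = 320 kHz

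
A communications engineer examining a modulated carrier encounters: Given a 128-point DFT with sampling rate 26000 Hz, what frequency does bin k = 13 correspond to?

The frequency of DFT bin k is: f_k = k * f_s / N
f_13 = 13 * 26000 / 128 = 21125/8 Hz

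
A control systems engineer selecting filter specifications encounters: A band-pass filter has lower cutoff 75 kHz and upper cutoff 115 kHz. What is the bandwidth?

Bandwidth = f_high - f_low
= 115 kHz - 75 kHz = 40 kHz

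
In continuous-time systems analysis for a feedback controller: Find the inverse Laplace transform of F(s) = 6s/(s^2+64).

Standard pair: s/(s^2+w^2) <-> cos(wt)*u(t)
With k=6, w=8: f(t) = 6*cos(8t)*u(t)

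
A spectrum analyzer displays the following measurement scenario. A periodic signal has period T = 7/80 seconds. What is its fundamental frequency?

The fundamental frequency is the reciprocal of the period.
f = 1/T = 1/(7/80) = 80/7 Hz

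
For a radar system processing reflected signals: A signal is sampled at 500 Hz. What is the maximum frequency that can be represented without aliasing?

The maximum frequency that can be represented without aliasing
is the Nyquist frequency: f_max = f_s / 2 = 500 Hz / 2 = 250 Hz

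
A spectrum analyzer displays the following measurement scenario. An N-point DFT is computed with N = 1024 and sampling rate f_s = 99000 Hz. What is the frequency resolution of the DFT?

DFT frequency resolution = f_s / N
= 99000 / 1024 = 12375/128 Hz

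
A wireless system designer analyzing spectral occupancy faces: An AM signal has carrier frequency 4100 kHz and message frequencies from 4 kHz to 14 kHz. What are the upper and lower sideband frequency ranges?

Upper sideband (USB) = fc + [fm_low, fm_high] = 4100 + [4, 14] = [4104, 4114] kHz
Lower sideband (LSB) = fc - [fm_high, fm_low] = 4100 - [14, 4] = [4086, 4096] kHz
Total occupied spectrum: 4086 kHz to 4114 kHz (plus carrier at 4100 kHz)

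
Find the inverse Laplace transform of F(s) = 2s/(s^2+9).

Standard pair: s/(s^2+w^2) <-> cos(wt)*u(t)
With k=2, w=3: f(t) = 2*cos(3t)*u(t)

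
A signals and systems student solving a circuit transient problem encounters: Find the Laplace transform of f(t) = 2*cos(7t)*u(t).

Standard pair: cos(wt)*u(t) <-> s/(s^2+w^2)
With w = 7: L{2*cos(7t)*u(t)} = 2s/(s^2+49)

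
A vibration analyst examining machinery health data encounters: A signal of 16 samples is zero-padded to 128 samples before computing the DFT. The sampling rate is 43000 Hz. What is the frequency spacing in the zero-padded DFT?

Original DFT: N = 16, resolution = f_s/N = 43000/16 = 5375/2 Hz
Zero-padded DFT: N = 128, resolution = f_s/N = 43000/128 = 5375/16 Hz
Zero-padding interpolates the spectrum (finer frequency grid)
but does NOT improve the true spectral resolution (ability to resolve close frequencies).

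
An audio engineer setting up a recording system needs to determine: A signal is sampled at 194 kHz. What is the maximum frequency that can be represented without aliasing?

The maximum frequency that can be represented without aliasing
is the Nyquist frequency: f_max = f_s / 2 = 194 kHz / 2 = 97 kHz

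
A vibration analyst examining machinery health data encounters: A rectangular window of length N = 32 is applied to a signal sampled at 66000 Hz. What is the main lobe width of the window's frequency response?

For a rectangular window of length N,
the main lobe width in frequency is 2*f_s/N.
= 2*66000/32 = 4125 Hz
This determines the minimum frequency separation for resolving two sinusoids.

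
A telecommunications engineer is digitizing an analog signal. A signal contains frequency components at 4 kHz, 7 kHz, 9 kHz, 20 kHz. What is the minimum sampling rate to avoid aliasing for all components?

The highest frequency component is f_max = 20 kHz.
Nyquist rate = 2 * f_max = 2 * 20 kHz = 40 kHz.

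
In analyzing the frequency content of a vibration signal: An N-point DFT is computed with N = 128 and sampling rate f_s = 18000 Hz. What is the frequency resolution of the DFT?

DFT frequency resolution = f_s / N
= 18000 / 128 = 1125/8 Hz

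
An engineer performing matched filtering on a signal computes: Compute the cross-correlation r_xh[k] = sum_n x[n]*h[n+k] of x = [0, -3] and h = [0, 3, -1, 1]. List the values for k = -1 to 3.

Both sequences indexed from 0 and zero outside their support.
Lags with overlap: k = -1 to 3.
  r_xh[-1] = x[1]*h[0] = 0
  r_xh[0] = x[0]*h[0] + x[1]*h[1] = -9
  r_xh[1] = x[0]*h[1] + x[1]*h[2] = 3
  r_xh[2] = x[0]*h[2] + x[1]*h[3] = -3
  r_xh[3] = x[0]*h[3] = 0
r_xh = [0, -9, 3, -3, 0] (for k = -1, ..., 3)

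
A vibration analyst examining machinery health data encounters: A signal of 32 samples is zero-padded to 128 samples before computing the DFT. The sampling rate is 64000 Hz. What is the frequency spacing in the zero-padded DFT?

Original DFT: N = 32, resolution = f_s/N = 64000/32 = 2000 Hz
Zero-padded DFT: N = 128, resolution = f_s/N = 64000/128 = 500 Hz
Zero-padding interpolates the spectrum (finer frequency grid)
but does NOT improve the true spectral resolution (ability to resolve close frequencies).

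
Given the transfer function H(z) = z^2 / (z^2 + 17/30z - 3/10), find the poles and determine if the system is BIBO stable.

Poles are roots of the denominator: z^2 + 17/30z - 3/10 = 0.
Quadratic formula: z = [-(17/30) +/- sqrt((17/30)^2 - 4*(-3/10))] / 2
Discriminant = 289/900 + 6/5 = 1369/900; sqrt = 37/30.
z = (-17/30 +/- 37/30) / 2 => z = 1/3 or z = -9/10.
|p1| = 9/10, |p2| = 1/3.
For BIBO stability, all poles must lie inside the unit circle (|p| < 1).
System is STABLE since both |p| < 1.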